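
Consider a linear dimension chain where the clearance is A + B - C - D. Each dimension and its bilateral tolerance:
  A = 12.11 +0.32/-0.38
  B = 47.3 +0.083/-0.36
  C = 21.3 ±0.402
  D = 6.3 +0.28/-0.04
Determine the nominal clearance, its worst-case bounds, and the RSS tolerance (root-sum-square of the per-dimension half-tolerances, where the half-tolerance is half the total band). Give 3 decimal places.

Stack each dimension's contribution:
  +A: nom +12.110 → Σnom=12.110; wc +0.320/-0.380 → slack +0.320/-0.380; half-tol=0.350, Σhalf²=0.122500
  +B: nom +47.300 → Σnom=59.410; wc +0.083/-0.360 → slack +0.403/-0.740; half-tol=0.222, Σhalf²=0.171562
  -C: nom -21.300 → Σnom=38.110; wc +0.402/-0.402 → slack +0.805/-1.142; half-tol=0.402, Σhalf²=0.333166
  -D: nom -6.300 → Σnom=31.810; wc +0.040/-0.280 → slack +0.845/-1.422; half-tol=0.160, Σhalf²=0.358766
Nominal = 31.810. Worst-case = [31.810 - 1.422, 31.810 + 0.845] = [30.388, 32.655]. RSS = √0.358766 = 0.599.

nominal=31.810 wc=[30.388,32.655] rss=0.599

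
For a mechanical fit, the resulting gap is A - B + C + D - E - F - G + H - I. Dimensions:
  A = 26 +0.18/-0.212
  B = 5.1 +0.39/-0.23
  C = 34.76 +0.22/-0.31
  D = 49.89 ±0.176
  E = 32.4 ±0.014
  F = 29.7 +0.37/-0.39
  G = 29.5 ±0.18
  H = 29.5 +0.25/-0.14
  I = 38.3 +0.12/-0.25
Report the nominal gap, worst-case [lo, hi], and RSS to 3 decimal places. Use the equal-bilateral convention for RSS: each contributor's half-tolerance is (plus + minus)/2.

nominal=5.150 wc=[3.238,7.040] rss=0.696

Stack each dimension's contribution:
  +A: nom +26.000 → Σnom=26.000; wc +0.180/-0.212 → slack +0.180/-0.212; half-tol=0.196, Σhalf²=0.038416
  -B: nom -5.100 → Σnom=20.900; wc +0.230/-0.390 → slack +0.410/-0.602; half-tol=0.310, Σhalf²=0.134516
  +C: nom +34.760 → Σnom=55.660; wc +0.220/-0.310 → slack +0.630/-0.912; half-tol=0.265, Σhalf²=0.204741
  +D: nom +49.890 → Σnom=105.550; wc +0.176/-0.176 → slack +0.806/-1.088; half-tol=0.176, Σhalf²=0.235717
  -E: nom -32.400 → Σnom=73.150; wc +0.014/-0.014 → slack +0.820/-1.102; half-tol=0.014, Σhalf²=0.235913
  -F: nom -29.700 → Σnom=43.450; wc +0.390/-0.370 → slack +1.210/-1.472; half-tol=0.380, Σhalf²=0.380313
  -G: nom -29.500 → Σnom=13.950; wc +0.180/-0.180 → slack +1.390/-1.652; half-tol=0.180, Σhalf²=0.412713
  +H: nom +29.500 → Σnom=43.450; wc +0.250/-0.140 → slack +1.640/-1.792; half-tol=0.195, Σhalf²=0.450738
  -I: nom -38.300 → Σnom=5.150; wc +0.250/-0.120 → slack +1.890/-1.912; half-tol=0.185, Σhalf²=0.484963
Nominal = 5.150. Worst-case = [5.150 - 1.912, 5.150 + 1.890] = [3.238, 7.040]. RSS = √0.484963 = 0.696.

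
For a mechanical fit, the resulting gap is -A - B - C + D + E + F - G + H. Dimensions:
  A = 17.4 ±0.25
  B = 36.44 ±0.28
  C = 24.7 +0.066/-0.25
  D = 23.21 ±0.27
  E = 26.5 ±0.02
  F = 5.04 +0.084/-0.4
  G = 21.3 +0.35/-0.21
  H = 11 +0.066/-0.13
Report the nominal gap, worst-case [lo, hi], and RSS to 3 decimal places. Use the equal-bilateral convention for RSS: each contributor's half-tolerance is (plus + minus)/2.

Stack each dimension's contribution:
  -A: nom -17.400 → Σnom=-17.400; wc +0.250/-0.250 → slack +0.250/-0.250; half-tol=0.250, Σhalf²=0.062500
  -B: nom -36.440 → Σnom=-53.840; wc +0.280/-0.280 → slack +0.530/-0.530; half-tol=0.280, Σhalf²=0.140900
  -C: nom -24.700 → Σnom=-78.540; wc +0.250/-0.066 → slack +0.780/-0.596; half-tol=0.158, Σhalf²=0.165864
  +D: nom +23.210 → Σnom=-55.330; wc +0.270/-0.270 → slack +1.050/-0.866; half-tol=0.270, Σhalf²=0.238764
  +E: nom +26.500 → Σnom=-28.830; wc +0.020/-0.020 → slack +1.070/-0.886; half-tol=0.020, Σhalf²=0.239164
  +F: nom +5.040 → Σnom=-23.790; wc +0.084/-0.400 → slack +1.154/-1.286; half-tol=0.242, Σhalf²=0.297728
  -G: nom -21.300 → Σnom=-45.090; wc +0.210/-0.350 → slack +1.364/-1.636; half-tol=0.280, Σhalf²=0.376128
  +H: nom +11.000 → Σnom=-34.090; wc +0.066/-0.130 → slack +1.430/-1.766; half-tol=0.098, Σhalf²=0.385732
Nominal = -34.090. Worst-case = [-34.090 - 1.766, -34.090 + 1.430] = [-35.856, -32.660]. RSS = √0.385732 = 0.621.

nominal=-34.090 wc=[-35.856,-32.660] rss=0.621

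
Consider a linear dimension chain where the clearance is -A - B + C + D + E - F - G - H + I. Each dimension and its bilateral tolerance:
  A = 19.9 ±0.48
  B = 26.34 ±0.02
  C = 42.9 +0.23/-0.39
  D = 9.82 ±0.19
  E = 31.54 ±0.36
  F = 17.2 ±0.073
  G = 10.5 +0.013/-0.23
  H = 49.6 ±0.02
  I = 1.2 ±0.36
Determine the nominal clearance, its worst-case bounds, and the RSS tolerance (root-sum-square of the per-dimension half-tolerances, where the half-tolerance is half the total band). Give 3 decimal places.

nominal=-38.080 wc=[-39.986,-36.117] rss=0.802

Stack each dimension's contribution:
  -A: nom -19.900 → Σnom=-19.900; wc +0.480/-0.480 → slack +0.480/-0.480; half-tol=0.480, Σhalf²=0.230400
  -B: nom -26.340 → Σnom=-46.240; wc +0.020/-0.020 → slack +0.500/-0.500; half-tol=0.020, Σhalf²=0.230800
  +C: nom +42.900 → Σnom=-3.340; wc +0.230/-0.390 → slack +0.730/-0.890; half-tol=0.310, Σhalf²=0.326900
  +D: nom +9.820 → Σnom=6.480; wc +0.190/-0.190 → slack +0.920/-1.080; half-tol=0.190, Σhalf²=0.363000
  +E: nom +31.540 → Σnom=38.020; wc +0.360/-0.360 → slack +1.280/-1.440; half-tol=0.360, Σhalf²=0.492600
  -F: nom -17.200 → Σnom=20.820; wc +0.073/-0.073 → slack +1.353/-1.513; half-tol=0.073, Σhalf²=0.497929
  -G: nom -10.500 → Σnom=10.320; wc +0.230/-0.013 → slack +1.583/-1.526; half-tol=0.122, Σhalf²=0.512691
  -H: nom -49.600 → Σnom=-39.280; wc +0.020/-0.020 → slack +1.603/-1.546; half-tol=0.020, Σhalf²=0.513091
  +I: nom +1.200 → Σnom=-38.080; wc +0.360/-0.360 → slack +1.963/-1.906; half-tol=0.360, Σhalf²=0.642691
Nominal = -38.080. Worst-case = [-38.080 - 1.906, -38.080 + 1.963] = [-39.986, -36.117]. RSS = √0.642691 = 0.802.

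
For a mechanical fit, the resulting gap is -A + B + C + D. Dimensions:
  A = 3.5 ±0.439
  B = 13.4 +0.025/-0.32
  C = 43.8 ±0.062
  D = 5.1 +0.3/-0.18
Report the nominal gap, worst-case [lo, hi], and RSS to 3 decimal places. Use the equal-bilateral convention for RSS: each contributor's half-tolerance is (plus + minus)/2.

Stack each dimension's contribution:
  -A: nom -3.500 → Σnom=-3.500; wc +0.439/-0.439 → slack +0.439/-0.439; half-tol=0.439, Σhalf²=0.192721
  +B: nom +13.400 → Σnom=9.900; wc +0.025/-0.320 → slack +0.464/-0.759; half-tol=0.173, Σhalf²=0.222477
  +C: nom +43.800 → Σnom=53.700; wc +0.062/-0.062 → slack +0.526/-0.821; half-tol=0.062, Σhalf²=0.226321
  +D: nom +5.100 → Σnom=58.800; wc +0.300/-0.180 → slack +0.826/-1.001; half-tol=0.240, Σhalf²=0.283921
Nominal = 58.800. Worst-case = [58.800 - 1.001, 58.800 + 0.826] = [57.799, 59.626]. RSS = √0.283921 = 0.533.

nominal=58.800 wc=[57.799,59.626] rss=0.533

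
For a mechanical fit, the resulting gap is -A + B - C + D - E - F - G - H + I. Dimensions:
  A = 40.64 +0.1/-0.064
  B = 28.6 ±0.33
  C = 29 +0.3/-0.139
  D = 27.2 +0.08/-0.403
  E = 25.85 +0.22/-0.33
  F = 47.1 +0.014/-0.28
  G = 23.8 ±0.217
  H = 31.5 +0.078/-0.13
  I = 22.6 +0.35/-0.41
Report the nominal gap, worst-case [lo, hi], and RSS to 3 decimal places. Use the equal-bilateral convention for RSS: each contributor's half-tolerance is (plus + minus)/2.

nominal=-119.490 wc=[-121.562,-117.570] rss=0.722

Stack each dimension's contribution:
  -A: nom -40.640 → Σnom=-40.640; wc +0.064/-0.100 → slack +0.064/-0.100; half-tol=0.082, Σhalf²=0.006724
  +B: nom +28.600 → Σnom=-12.040; wc +0.330/-0.330 → slack +0.394/-0.430; half-tol=0.330, Σhalf²=0.115624
  -C: nom -29.000 → Σnom=-41.040; wc +0.139/-0.300 → slack +0.533/-0.730; half-tol=0.220, Σhalf²=0.163804
  +D: nom +27.200 → Σnom=-13.840; wc +0.080/-0.403 → slack +0.613/-1.133; half-tol=0.242, Σhalf²=0.222127
  -E: nom -25.850 → Σnom=-39.690; wc +0.330/-0.220 → slack +0.943/-1.353; half-tol=0.275, Σhalf²=0.297752
  -F: nom -47.100 → Σnom=-86.790; wc +0.280/-0.014 → slack +1.223/-1.367; half-tol=0.147, Σhalf²=0.319361
  -G: nom -23.800 → Σnom=-110.590; wc +0.217/-0.217 → slack +1.440/-1.584; half-tol=0.217, Σhalf²=0.366450
  -H: nom -31.500 → Σnom=-142.090; wc +0.130/-0.078 → slack +1.570/-1.662; half-tol=0.104, Σhalf²=0.377266
  +I: nom +22.600 → Σnom=-119.490; wc +0.350/-0.410 → slack +1.920/-2.072; half-tol=0.380, Σhalf²=0.521666
Nominal = -119.490. Worst-case = [-119.490 - 2.072, -119.490 + 1.920] = [-121.562, -117.570]. RSS = √0.521666 = 0.722.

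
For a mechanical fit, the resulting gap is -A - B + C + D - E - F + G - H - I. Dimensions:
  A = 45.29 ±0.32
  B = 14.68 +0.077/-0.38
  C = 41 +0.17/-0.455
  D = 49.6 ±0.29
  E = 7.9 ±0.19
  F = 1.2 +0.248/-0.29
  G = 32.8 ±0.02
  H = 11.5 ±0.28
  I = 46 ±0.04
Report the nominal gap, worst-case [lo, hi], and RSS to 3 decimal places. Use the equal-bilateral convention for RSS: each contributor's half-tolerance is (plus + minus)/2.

nominal=-3.170 wc=[-5.090,-1.190] rss=0.725

Stack each dimension's contribution:
  -A: nom -45.290 → Σnom=-45.290; wc +0.320/-0.320 → slack +0.320/-0.320; half-tol=0.320, Σhalf²=0.102400
  -B: nom -14.680 → Σnom=-59.970; wc +0.380/-0.077 → slack +0.700/-0.397; half-tol=0.229, Σhalf²=0.154612
  +C: nom +41.000 → Σnom=-18.970; wc +0.170/-0.455 → slack +0.870/-0.852; half-tol=0.312, Σhalf²=0.252269
  +D: nom +49.600 → Σnom=30.630; wc +0.290/-0.290 → slack +1.160/-1.142; half-tol=0.290, Σhalf²=0.336369
  -E: nom -7.900 → Σnom=22.730; wc +0.190/-0.190 → slack +1.350/-1.332; half-tol=0.190, Σhalf²=0.372469
  -F: nom -1.200 → Σnom=21.530; wc +0.290/-0.248 → slack +1.640/-1.580; half-tol=0.269, Σhalf²=0.444830
  +G: nom +32.800 → Σnom=54.330; wc +0.020/-0.020 → slack +1.660/-1.600; half-tol=0.020, Σhalf²=0.445230
  -H: nom -11.500 → Σnom=42.830; wc +0.280/-0.280 → slack +1.940/-1.880; half-tol=0.280, Σhalf²=0.523630
  -I: nom -46.000 → Σnom=-3.170; wc +0.040/-0.040 → slack +1.980/-1.920; half-tol=0.040, Σhalf²=0.525230
Nominal = -3.170. Worst-case = [-3.170 - 1.920, -3.170 + 1.980] = [-5.090, -1.190]. RSS = √0.525230 = 0.725.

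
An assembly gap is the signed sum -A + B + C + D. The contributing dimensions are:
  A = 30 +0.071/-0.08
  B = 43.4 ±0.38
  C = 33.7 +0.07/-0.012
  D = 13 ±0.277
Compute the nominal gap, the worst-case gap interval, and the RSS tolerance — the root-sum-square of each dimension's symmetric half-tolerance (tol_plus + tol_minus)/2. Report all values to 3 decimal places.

Stack each dimension's contribution:
  -A: nom -30.000 → Σnom=-30.000; wc +0.080/-0.071 → slack +0.080/-0.071; half-tol=0.075, Σhalf²=0.005700
  +B: nom +43.400 → Σnom=13.400; wc +0.380/-0.380 → slack +0.460/-0.451; half-tol=0.380, Σhalf²=0.150100
  +C: nom +33.700 → Σnom=47.100; wc +0.070/-0.012 → slack +0.530/-0.463; half-tol=0.041, Σhalf²=0.151781
  +D: nom +13.000 → Σnom=60.100; wc +0.277/-0.277 → slack +0.807/-0.740; half-tol=0.277, Σhalf²=0.228510
Nominal = 60.100. Worst-case = [60.100 - 0.740, 60.100 + 0.807] = [59.360, 60.907]. RSS = √0.228510 = 0.478.

nominal=60.100 wc=[59.360,60.907] rss=0.478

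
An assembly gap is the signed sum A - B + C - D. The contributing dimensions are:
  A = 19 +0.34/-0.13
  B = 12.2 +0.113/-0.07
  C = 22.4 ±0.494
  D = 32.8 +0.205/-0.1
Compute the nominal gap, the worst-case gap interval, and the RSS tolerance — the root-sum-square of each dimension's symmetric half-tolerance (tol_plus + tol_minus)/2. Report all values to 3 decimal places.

nominal=-3.600 wc=[-4.542,-2.596] rss=0.575

Stack each dimension's contribution:
  +A: nom +19.000 → Σnom=19.000; wc +0.340/-0.130 → slack +0.340/-0.130; half-tol=0.235, Σhalf²=0.055225
  -B: nom -12.200 → Σnom=6.800; wc +0.070/-0.113 → slack +0.410/-0.243; half-tol=0.091, Σhalf²=0.063597
  +C: nom +22.400 → Σnom=29.200; wc +0.494/-0.494 → slack +0.904/-0.737; half-tol=0.494, Σhalf²=0.307633
  -D: nom -32.800 → Σnom=-3.600; wc +0.100/-0.205 → slack +1.004/-0.942; half-tol=0.152, Σhalf²=0.330890
Nominal = -3.600. Worst-case = [-3.600 - 0.942, -3.600 + 1.004] = [-4.542, -2.596]. RSS = √0.330890 = 0.575.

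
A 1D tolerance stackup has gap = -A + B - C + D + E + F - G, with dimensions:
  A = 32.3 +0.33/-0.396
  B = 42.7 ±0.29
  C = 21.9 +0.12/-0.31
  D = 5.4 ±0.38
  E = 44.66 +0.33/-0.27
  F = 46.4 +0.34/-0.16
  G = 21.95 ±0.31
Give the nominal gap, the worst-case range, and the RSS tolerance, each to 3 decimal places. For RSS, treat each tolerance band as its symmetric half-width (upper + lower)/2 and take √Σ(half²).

nominal=63.010 wc=[61.150,65.366] rss=0.809

Stack each dimension's contribution:
  -A: nom -32.300 → Σnom=-32.300; wc +0.396/-0.330 → slack +0.396/-0.330; half-tol=0.363, Σhalf²=0.131769
  +B: nom +42.700 → Σnom=10.400; wc +0.290/-0.290 → slack +0.686/-0.620; half-tol=0.290, Σhalf²=0.215869
  -C: nom -21.900 → Σnom=-11.500; wc +0.310/-0.120 → slack +0.996/-0.740; half-tol=0.215, Σhalf²=0.262094
  +D: nom +5.400 → Σnom=-6.100; wc +0.380/-0.380 → slack +1.376/-1.120; half-tol=0.380, Σhalf²=0.406494
  +E: nom +44.660 → Σnom=38.560; wc +0.330/-0.270 → slack +1.706/-1.390; half-tol=0.300, Σhalf²=0.496494
  +F: nom +46.400 → Σnom=84.960; wc +0.340/-0.160 → slack +2.046/-1.550; half-tol=0.250, Σhalf²=0.558994
  -G: nom -21.950 → Σnom=63.010; wc +0.310/-0.310 → slack +2.356/-1.860; half-tol=0.310, Σhalf²=0.655094
Nominal = 63.010. Worst-case = [63.010 - 1.860, 63.010 + 2.356] = [61.150, 65.366]. RSS = √0.655094 = 0.809.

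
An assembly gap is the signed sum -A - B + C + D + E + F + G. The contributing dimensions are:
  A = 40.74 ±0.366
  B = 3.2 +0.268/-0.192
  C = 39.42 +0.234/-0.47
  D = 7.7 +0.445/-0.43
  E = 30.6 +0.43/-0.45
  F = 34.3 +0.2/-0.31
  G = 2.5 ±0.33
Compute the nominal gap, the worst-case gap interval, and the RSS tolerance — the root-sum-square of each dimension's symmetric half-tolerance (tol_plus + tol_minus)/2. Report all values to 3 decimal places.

nominal=70.580 wc=[67.956,72.777] rss=0.933

Stack each dimension's contribution:
  -A: nom -40.740 → Σnom=-40.740; wc +0.366/-0.366 → slack +0.366/-0.366; half-tol=0.366, Σhalf²=0.133956
  -B: nom -3.200 → Σnom=-43.940; wc +0.192/-0.268 → slack +0.558/-0.634; half-tol=0.230, Σhalf²=0.186856
  +C: nom +39.420 → Σnom=-4.520; wc +0.234/-0.470 → slack +0.792/-1.104; half-tol=0.352, Σhalf²=0.310760
  +D: nom +7.700 → Σnom=3.180; wc +0.445/-0.430 → slack +1.237/-1.534; half-tol=0.438, Σhalf²=0.502166
  +E: nom +30.600 → Σnom=33.780; wc +0.430/-0.450 → slack +1.667/-1.984; half-tol=0.440, Σhalf²=0.695766
  +F: nom +34.300 → Σnom=68.080; wc +0.200/-0.310 → slack +1.867/-2.294; half-tol=0.255, Σhalf²=0.760791
  +G: nom +2.500 → Σnom=70.580; wc +0.330/-0.330 → slack +2.197/-2.624; half-tol=0.330, Σhalf²=0.869691
Nominal = 70.580. Worst-case = [70.580 - 2.624, 70.580 + 2.197] = [67.956, 72.777]. RSS = √0.869691 = 0.933.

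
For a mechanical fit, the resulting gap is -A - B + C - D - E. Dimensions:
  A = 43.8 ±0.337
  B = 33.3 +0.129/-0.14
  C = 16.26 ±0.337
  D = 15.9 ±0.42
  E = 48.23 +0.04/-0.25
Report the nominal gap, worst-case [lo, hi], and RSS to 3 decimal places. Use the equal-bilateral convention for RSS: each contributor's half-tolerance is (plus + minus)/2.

Stack each dimension's contribution:
  -A: nom -43.800 → Σnom=-43.800; wc +0.337/-0.337 → slack +0.337/-0.337; half-tol=0.337, Σhalf²=0.113569
  -B: nom -33.300 → Σnom=-77.100; wc +0.140/-0.129 → slack +0.477/-0.466; half-tol=0.135, Σhalf²=0.131659
  +C: nom +16.260 → Σnom=-60.840; wc +0.337/-0.337 → slack +0.814/-0.803; half-tol=0.337, Σhalf²=0.245228
  -D: nom -15.900 → Σnom=-76.740; wc +0.420/-0.420 → slack +1.234/-1.223; half-tol=0.420, Σhalf²=0.421628
  -E: nom -48.230 → Σnom=-124.970; wc +0.250/-0.040 → slack +1.484/-1.263; half-tol=0.145, Σhalf²=0.442653
Nominal = -124.970. Worst-case = [-124.970 - 1.263, -124.970 + 1.484] = [-126.233, -123.486]. RSS = √0.442653 = 0.665.

nominal=-124.970 wc=[-126.233,-123.486] rss=0.665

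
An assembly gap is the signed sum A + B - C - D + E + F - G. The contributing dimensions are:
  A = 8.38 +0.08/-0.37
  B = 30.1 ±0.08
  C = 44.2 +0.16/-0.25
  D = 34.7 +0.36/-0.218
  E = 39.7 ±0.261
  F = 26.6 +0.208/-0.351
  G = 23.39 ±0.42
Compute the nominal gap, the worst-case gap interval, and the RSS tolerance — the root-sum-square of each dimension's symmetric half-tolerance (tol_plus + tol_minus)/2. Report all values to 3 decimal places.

Stack each dimension's contribution:
  +A: nom +8.380 → Σnom=8.380; wc +0.080/-0.370 → slack +0.080/-0.370; half-tol=0.225, Σhalf²=0.050625
  +B: nom +30.100 → Σnom=38.480; wc +0.080/-0.080 → slack +0.160/-0.450; half-tol=0.080, Σhalf²=0.057025
  -C: nom -44.200 → Σnom=-5.720; wc +0.250/-0.160 → slack +0.410/-0.610; half-tol=0.205, Σhalf²=0.099050
  -D: nom -34.700 → Σnom=-40.420; wc +0.218/-0.360 → slack +0.628/-0.970; half-tol=0.289, Σhalf²=0.182571
  +E: nom +39.700 → Σnom=-0.720; wc +0.261/-0.261 → slack +0.889/-1.231; half-tol=0.261, Σhalf²=0.250692
  +F: nom +26.600 → Σnom=25.880; wc +0.208/-0.351 → slack +1.097/-1.582; half-tol=0.279, Σhalf²=0.328812
  -G: nom -23.390 → Σnom=2.490; wc +0.420/-0.420 → slack +1.517/-2.002; half-tol=0.420, Σhalf²=0.505212
Nominal = 2.490. Worst-case = [2.490 - 2.002, 2.490 + 1.517] = [0.488, 4.007]. RSS = √0.505212 = 0.711.

nominal=2.490 wc=[0.488,4.007] rss=0.711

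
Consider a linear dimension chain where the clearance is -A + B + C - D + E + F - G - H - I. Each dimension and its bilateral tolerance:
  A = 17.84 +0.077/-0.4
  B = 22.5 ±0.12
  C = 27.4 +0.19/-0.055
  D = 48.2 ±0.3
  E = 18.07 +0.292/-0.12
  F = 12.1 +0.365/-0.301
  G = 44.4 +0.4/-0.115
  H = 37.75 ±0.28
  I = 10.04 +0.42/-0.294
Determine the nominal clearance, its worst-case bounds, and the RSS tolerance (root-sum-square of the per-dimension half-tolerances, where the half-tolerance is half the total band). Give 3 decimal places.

nominal=-78.160 wc=[-80.233,-75.804] rss=0.776

Stack each dimension's contribution:
  -A: nom -17.840 → Σnom=-17.840; wc +0.400/-0.077 → slack +0.400/-0.077; half-tol=0.239, Σhalf²=0.056882
  +B: nom +22.500 → Σnom=4.660; wc +0.120/-0.120 → slack +0.520/-0.197; half-tol=0.120, Σhalf²=0.071282
  +C: nom +27.400 → Σnom=32.060; wc +0.190/-0.055 → slack +0.710/-0.252; half-tol=0.122, Σhalf²=0.086289
  -D: nom -48.200 → Σnom=-16.140; wc +0.300/-0.300 → slack +1.010/-0.552; half-tol=0.300, Σhalf²=0.176289
  +E: nom +18.070 → Σnom=1.930; wc +0.292/-0.120 → slack +1.302/-0.672; half-tol=0.206, Σhalf²=0.218725
  +F: nom +12.100 → Σnom=14.030; wc +0.365/-0.301 → slack +1.667/-0.973; half-tol=0.333, Σhalf²=0.329614
  -G: nom -44.400 → Σnom=-30.370; wc +0.115/-0.400 → slack +1.782/-1.373; half-tol=0.258, Σhalf²=0.395920
  -H: nom -37.750 → Σnom=-68.120; wc +0.280/-0.280 → slack +2.062/-1.653; half-tol=0.280, Σhalf²=0.474320
  -I: nom -10.040 → Σnom=-78.160; wc +0.294/-0.420 → slack +2.356/-2.073; half-tol=0.357, Σhalf²=0.601769
Nominal = -78.160. Worst-case = [-78.160 - 2.073, -78.160 + 2.356] = [-80.233, -75.804]. RSS = √0.601769 = 0.776.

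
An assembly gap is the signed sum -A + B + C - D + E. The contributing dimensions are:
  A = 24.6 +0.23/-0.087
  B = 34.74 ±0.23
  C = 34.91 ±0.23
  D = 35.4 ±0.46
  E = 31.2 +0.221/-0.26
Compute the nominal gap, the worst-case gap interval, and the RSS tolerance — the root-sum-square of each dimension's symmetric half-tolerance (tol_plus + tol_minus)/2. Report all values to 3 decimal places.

Stack each dimension's contribution:
  -A: nom -24.600 → Σnom=-24.600; wc +0.087/-0.230 → slack +0.087/-0.230; half-tol=0.159, Σhalf²=0.025122
  +B: nom +34.740 → Σnom=10.140; wc +0.230/-0.230 → slack +0.317/-0.460; half-tol=0.230, Σhalf²=0.078022
  +C: nom +34.910 → Σnom=45.050; wc +0.230/-0.230 → slack +0.547/-0.690; half-tol=0.230, Σhalf²=0.130922
  -D: nom -35.400 → Σnom=9.650; wc +0.460/-0.460 → slack +1.007/-1.150; half-tol=0.460, Σhalf²=0.342522
  +E: nom +31.200 → Σnom=40.850; wc +0.221/-0.260 → slack +1.228/-1.410; half-tol=0.240, Σhalf²=0.400363
Nominal = 40.850. Worst-case = [40.850 - 1.410, 40.850 + 1.228] = [39.440, 42.078]. RSS = √0.400363 = 0.633.

nominal=40.850 wc=[39.440,42.078] rss=0.633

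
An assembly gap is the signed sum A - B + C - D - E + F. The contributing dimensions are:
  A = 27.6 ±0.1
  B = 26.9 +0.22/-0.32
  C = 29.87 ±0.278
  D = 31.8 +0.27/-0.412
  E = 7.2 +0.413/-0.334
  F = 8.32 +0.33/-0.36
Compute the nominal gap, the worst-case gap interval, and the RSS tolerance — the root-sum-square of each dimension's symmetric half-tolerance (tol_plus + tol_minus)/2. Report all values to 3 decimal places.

Stack each dimension's contribution:
  +A: nom +27.600 → Σnom=27.600; wc +0.100/-0.100 → slack +0.100/-0.100; half-tol=0.100, Σhalf²=0.010000
  -B: nom -26.900 → Σnom=0.700; wc +0.320/-0.220 → slack +0.420/-0.320; half-tol=0.270, Σhalf²=0.082900
  +C: nom +29.870 → Σnom=30.570; wc +0.278/-0.278 → slack +0.698/-0.598; half-tol=0.278, Σhalf²=0.160184
  -D: nom -31.800 → Σnom=-1.230; wc +0.412/-0.270 → slack +1.110/-0.868; half-tol=0.341, Σhalf²=0.276465
  -E: nom -7.200 → Σnom=-8.430; wc +0.334/-0.413 → slack +1.444/-1.281; half-tol=0.373, Σhalf²=0.415967
  +F: nom +8.320 → Σnom=-0.110; wc +0.330/-0.360 → slack +1.774/-1.641; half-tol=0.345, Σhalf²=0.534992
Nominal = -0.110. Worst-case = [-0.110 - 1.641, -0.110 + 1.774] = [-1.751, 1.664]. RSS = √0.534992 = 0.731.

nominal=-0.110 wc=[-1.751,1.664] rss=0.731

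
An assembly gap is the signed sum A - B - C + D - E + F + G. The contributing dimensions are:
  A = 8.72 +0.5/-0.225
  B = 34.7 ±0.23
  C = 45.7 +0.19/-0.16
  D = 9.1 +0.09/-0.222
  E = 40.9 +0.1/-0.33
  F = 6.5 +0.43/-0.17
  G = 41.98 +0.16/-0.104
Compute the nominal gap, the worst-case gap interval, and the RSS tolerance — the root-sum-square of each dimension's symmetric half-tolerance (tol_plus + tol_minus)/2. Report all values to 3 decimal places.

Stack each dimension's contribution:
  +A: nom +8.720 → Σnom=8.720; wc +0.500/-0.225 → slack +0.500/-0.225; half-tol=0.362, Σhalf²=0.131406
  -B: nom -34.700 → Σnom=-25.980; wc +0.230/-0.230 → slack +0.730/-0.455; half-tol=0.230, Σhalf²=0.184306
  -C: nom -45.700 → Σnom=-71.680; wc +0.160/-0.190 → slack +0.890/-0.645; half-tol=0.175, Σhalf²=0.214931
  +D: nom +9.100 → Σnom=-62.580; wc +0.090/-0.222 → slack +0.980/-0.867; half-tol=0.156, Σhalf²=0.239267
  -E: nom -40.900 → Σnom=-103.480; wc +0.330/-0.100 → slack +1.310/-0.967; half-tol=0.215, Σhalf²=0.285492
  +F: nom +6.500 → Σnom=-96.980; wc +0.430/-0.170 → slack +1.740/-1.137; half-tol=0.300, Σhalf²=0.375492
  +G: nom +41.980 → Σnom=-55.000; wc +0.160/-0.104 → slack +1.900/-1.241; half-tol=0.132, Σhalf²=0.392916
Nominal = -55.000. Worst-case = [-55.000 - 1.241, -55.000 + 1.900] = [-56.241, -53.100]. RSS = √0.392916 = 0.627.

nominal=-55.000 wc=[-56.241,-53.100] rss=0.627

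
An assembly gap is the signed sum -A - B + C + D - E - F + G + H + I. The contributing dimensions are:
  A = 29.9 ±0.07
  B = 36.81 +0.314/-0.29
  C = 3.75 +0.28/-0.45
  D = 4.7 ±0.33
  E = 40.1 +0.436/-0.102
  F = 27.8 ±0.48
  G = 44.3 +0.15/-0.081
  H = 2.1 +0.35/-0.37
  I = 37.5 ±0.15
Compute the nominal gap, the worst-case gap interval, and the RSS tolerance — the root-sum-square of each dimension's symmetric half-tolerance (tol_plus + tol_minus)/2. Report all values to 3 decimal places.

nominal=-42.260 wc=[-44.941,-40.058] rss=0.898

Stack each dimension's contribution:
  -A: nom -29.900 → Σnom=-29.900; wc +0.070/-0.070 → slack +0.070/-0.070; half-tol=0.070, Σhalf²=0.004900
  -B: nom -36.810 → Σnom=-66.710; wc +0.290/-0.314 → slack +0.360/-0.384; half-tol=0.302, Σhalf²=0.096104
  +C: nom +3.750 → Σnom=-62.960; wc +0.280/-0.450 → slack +0.640/-0.834; half-tol=0.365, Σhalf²=0.229329
  +D: nom +4.700 → Σnom=-58.260; wc +0.330/-0.330 → slack +0.970/-1.164; half-tol=0.330, Σhalf²=0.338229
  -E: nom -40.100 → Σnom=-98.360; wc +0.102/-0.436 → slack +1.072/-1.600; half-tol=0.269, Σhalf²=0.410590
  -F: nom -27.800 → Σnom=-126.160; wc +0.480/-0.480 → slack +1.552/-2.080; half-tol=0.480, Σhalf²=0.640990
  +G: nom +44.300 → Σnom=-81.860; wc +0.150/-0.081 → slack +1.702/-2.161; half-tol=0.115, Σhalf²=0.654330
  +H: nom +2.100 → Σnom=-79.760; wc +0.350/-0.370 → slack +2.052/-2.531; half-tol=0.360, Σhalf²=0.783930
  +I: nom +37.500 → Σnom=-42.260; wc +0.150/-0.150 → slack +2.202/-2.681; half-tol=0.150, Σhalf²=0.806430
Nominal = -42.260. Worst-case = [-42.260 - 2.681, -42.260 + 2.202] = [-44.941, -40.058]. RSS = √0.806430 = 0.898.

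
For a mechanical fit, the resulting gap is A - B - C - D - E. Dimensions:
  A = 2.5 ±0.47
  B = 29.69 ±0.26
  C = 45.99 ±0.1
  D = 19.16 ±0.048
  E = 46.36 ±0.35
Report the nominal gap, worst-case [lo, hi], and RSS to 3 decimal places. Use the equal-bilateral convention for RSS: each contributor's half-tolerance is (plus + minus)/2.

Stack each dimension's contribution:
  +A: nom +2.500 → Σnom=2.500; wc +0.470/-0.470 → slack +0.470/-0.470; half-tol=0.470, Σhalf²=0.220900
  -B: nom -29.690 → Σnom=-27.190; wc +0.260/-0.260 → slack +0.730/-0.730; half-tol=0.260, Σhalf²=0.288500
  -C: nom -45.990 → Σnom=-73.180; wc +0.100/-0.100 → slack +0.830/-0.830; half-tol=0.100, Σhalf²=0.298500
  -D: nom -19.160 → Σnom=-92.340; wc +0.048/-0.048 → slack +0.878/-0.878; half-tol=0.048, Σhalf²=0.300804
  -E: nom -46.360 → Σnom=-138.700; wc +0.350/-0.350 → slack +1.228/-1.228; half-tol=0.350, Σhalf²=0.423304
Nominal = -138.700. Worst-case = [-138.700 - 1.228, -138.700 + 1.228] = [-139.928, -137.472]. RSS = √0.423304 = 0.651.

nominal=-138.700 wc=[-139.928,-137.472] rss=0.651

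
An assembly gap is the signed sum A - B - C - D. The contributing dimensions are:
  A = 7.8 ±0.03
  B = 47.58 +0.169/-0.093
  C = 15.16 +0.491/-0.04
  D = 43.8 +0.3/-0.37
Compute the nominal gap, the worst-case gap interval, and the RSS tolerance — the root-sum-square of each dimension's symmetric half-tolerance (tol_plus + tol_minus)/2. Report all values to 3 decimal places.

nominal=-98.740 wc=[-99.730,-98.207] rss=0.448

Stack each dimension's contribution:
  +A: nom +7.800 → Σnom=7.800; wc +0.030/-0.030 → slack +0.030/-0.030; half-tol=0.030, Σhalf²=0.000900
  -B: nom -47.580 → Σnom=-39.780; wc +0.093/-0.169 → slack +0.123/-0.199; half-tol=0.131, Σhalf²=0.018061
  -C: nom -15.160 → Σnom=-54.940; wc +0.040/-0.491 → slack +0.163/-0.690; half-tol=0.266, Σhalf²=0.088551
  -D: nom -43.800 → Σnom=-98.740; wc +0.370/-0.300 → slack +0.533/-0.990; half-tol=0.335, Σhalf²=0.200776
Nominal = -98.740. Worst-case = [-98.740 - 0.990, -98.740 + 0.533] = [-99.730, -98.207]. RSS = √0.200776 = 0.448.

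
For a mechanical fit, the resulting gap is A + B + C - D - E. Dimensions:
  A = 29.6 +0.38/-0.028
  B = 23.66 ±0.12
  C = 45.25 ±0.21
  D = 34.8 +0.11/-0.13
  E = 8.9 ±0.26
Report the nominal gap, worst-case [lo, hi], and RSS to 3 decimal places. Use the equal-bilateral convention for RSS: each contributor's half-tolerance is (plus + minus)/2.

nominal=54.810 wc=[54.082,55.910] rss=0.427

Stack each dimension's contribution:
  +A: nom +29.600 → Σnom=29.600; wc +0.380/-0.028 → slack +0.380/-0.028; half-tol=0.204, Σhalf²=0.041616
  +B: nom +23.660 → Σnom=53.260; wc +0.120/-0.120 → slack +0.500/-0.148; half-tol=0.120, Σhalf²=0.056016
  +C: nom +45.250 → Σnom=98.510; wc +0.210/-0.210 → slack +0.710/-0.358; half-tol=0.210, Σhalf²=0.100116
  -D: nom -34.800 → Σnom=63.710; wc +0.130/-0.110 → slack +0.840/-0.468; half-tol=0.120, Σhalf²=0.114516
  -E: nom -8.900 → Σnom=54.810; wc +0.260/-0.260 → slack +1.100/-0.728; half-tol=0.260, Σhalf²=0.182116
Nominal = 54.810. Worst-case = [54.810 - 0.728, 54.810 + 1.100] = [54.082, 55.910]. RSS = √0.182116 = 0.427.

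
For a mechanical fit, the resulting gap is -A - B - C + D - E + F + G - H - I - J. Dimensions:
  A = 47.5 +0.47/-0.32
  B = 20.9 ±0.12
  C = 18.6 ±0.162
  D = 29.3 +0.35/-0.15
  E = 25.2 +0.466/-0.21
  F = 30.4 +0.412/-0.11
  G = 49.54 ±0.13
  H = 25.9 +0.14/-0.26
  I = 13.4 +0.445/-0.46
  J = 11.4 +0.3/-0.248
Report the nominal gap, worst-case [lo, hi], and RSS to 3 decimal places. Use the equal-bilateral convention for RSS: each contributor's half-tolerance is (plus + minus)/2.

nominal=-53.660 wc=[-56.153,-50.988] rss=0.882

Stack each dimension's contribution:
  -A: nom -47.500 → Σnom=-47.500; wc +0.320/-0.470 → slack +0.320/-0.470; half-tol=0.395, Σhalf²=0.156025
  -B: nom -20.900 → Σnom=-68.400; wc +0.120/-0.120 → slack +0.440/-0.590; half-tol=0.120, Σhalf²=0.170425
  -C: nom -18.600 → Σnom=-87.000; wc +0.162/-0.162 → slack +0.602/-0.752; half-tol=0.162, Σhalf²=0.196669
  +D: nom +29.300 → Σnom=-57.700; wc +0.350/-0.150 → slack +0.952/-0.902; half-tol=0.250, Σhalf²=0.259169
  -E: nom -25.200 → Σnom=-82.900; wc +0.210/-0.466 → slack +1.162/-1.368; half-tol=0.338, Σhalf²=0.373413
  +F: nom +30.400 → Σnom=-52.500; wc +0.412/-0.110 → slack +1.574/-1.478; half-tol=0.261, Σhalf²=0.441534
  +G: nom +49.540 → Σnom=-2.960; wc +0.130/-0.130 → slack +1.704/-1.608; half-tol=0.130, Σhalf²=0.458434
  -H: nom -25.900 → Σnom=-28.860; wc +0.260/-0.140 → slack +1.964/-1.748; half-tol=0.200, Σhalf²=0.498434
  -I: nom -13.400 → Σnom=-42.260; wc +0.460/-0.445 → slack +2.424/-2.193; half-tol=0.453, Σhalf²=0.703190
  -J: nom -11.400 → Σnom=-53.660; wc +0.248/-0.300 → slack +2.672/-2.493; half-tol=0.274, Σhalf²=0.778266
Nominal = -53.660. Worst-case = [-53.660 - 2.493, -53.660 + 2.672] = [-56.153, -50.988]. RSS = √0.778266 = 0.882.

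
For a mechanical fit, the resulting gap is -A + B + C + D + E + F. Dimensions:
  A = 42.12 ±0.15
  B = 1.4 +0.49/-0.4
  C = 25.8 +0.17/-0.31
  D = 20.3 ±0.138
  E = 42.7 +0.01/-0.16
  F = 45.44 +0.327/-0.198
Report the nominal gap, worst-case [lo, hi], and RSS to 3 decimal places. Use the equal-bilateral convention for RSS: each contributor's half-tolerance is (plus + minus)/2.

nominal=93.520 wc=[92.164,94.805] rss=0.611

Stack each dimension's contribution:
  -A: nom -42.120 → Σnom=-42.120; wc +0.150/-0.150 → slack +0.150/-0.150; half-tol=0.150, Σhalf²=0.022500
  +B: nom +1.400 → Σnom=-40.720; wc +0.490/-0.400 → slack +0.640/-0.550; half-tol=0.445, Σhalf²=0.220525
  +C: nom +25.800 → Σnom=-14.920; wc +0.170/-0.310 → slack +0.810/-0.860; half-tol=0.240, Σhalf²=0.278125
  +D: nom +20.300 → Σnom=5.380; wc +0.138/-0.138 → slack +0.948/-0.998; half-tol=0.138, Σhalf²=0.297169
  +E: nom +42.700 → Σnom=48.080; wc +0.010/-0.160 → slack +0.958/-1.158; half-tol=0.085, Σhalf²=0.304394
  +F: nom +45.440 → Σnom=93.520; wc +0.327/-0.198 → slack +1.285/-1.356; half-tol=0.263, Σhalf²=0.373300
Nominal = 93.520. Worst-case = [93.520 - 1.356, 93.520 + 1.285] = [92.164, 94.805]. RSS = √0.373300 = 0.611.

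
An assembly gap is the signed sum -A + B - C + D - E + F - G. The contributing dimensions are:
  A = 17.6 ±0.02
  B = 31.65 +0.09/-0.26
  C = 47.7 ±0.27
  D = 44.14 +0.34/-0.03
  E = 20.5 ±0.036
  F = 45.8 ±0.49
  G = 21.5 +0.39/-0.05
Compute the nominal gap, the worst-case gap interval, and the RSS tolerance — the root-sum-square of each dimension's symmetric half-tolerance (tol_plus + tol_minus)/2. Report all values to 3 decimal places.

nominal=14.290 wc=[12.794,15.586] rss=0.654

Stack each dimension's contribution:
  -A: nom -17.600 → Σnom=-17.600; wc +0.020/-0.020 → slack +0.020/-0.020; half-tol=0.020, Σhalf²=0.000400
  +B: nom +31.650 → Σnom=14.050; wc +0.090/-0.260 → slack +0.110/-0.280; half-tol=0.175, Σhalf²=0.031025
  -C: nom -47.700 → Σnom=-33.650; wc +0.270/-0.270 → slack +0.380/-0.550; half-tol=0.270, Σhalf²=0.103925
  +D: nom +44.140 → Σnom=10.490; wc +0.340/-0.030 → slack +0.720/-0.580; half-tol=0.185, Σhalf²=0.138150
  -E: nom -20.500 → Σnom=-10.010; wc +0.036/-0.036 → slack +0.756/-0.616; half-tol=0.036, Σhalf²=0.139446
  +F: nom +45.800 → Σnom=35.790; wc +0.490/-0.490 → slack +1.246/-1.106; half-tol=0.490, Σhalf²=0.379546
  -G: nom -21.500 → Σnom=14.290; wc +0.050/-0.390 → slack +1.296/-1.496; half-tol=0.220, Σhalf²=0.427946
Nominal = 14.290. Worst-case = [14.290 - 1.496, 14.290 + 1.296] = [12.794, 15.586]. RSS = √0.427946 = 0.654.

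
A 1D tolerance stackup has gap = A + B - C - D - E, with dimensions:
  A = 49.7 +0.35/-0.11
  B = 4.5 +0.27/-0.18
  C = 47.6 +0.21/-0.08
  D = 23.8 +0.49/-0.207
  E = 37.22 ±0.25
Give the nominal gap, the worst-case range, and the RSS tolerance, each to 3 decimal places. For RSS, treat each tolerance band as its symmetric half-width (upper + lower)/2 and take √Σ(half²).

nominal=-54.420 wc=[-55.660,-53.263] rss=0.555

Stack each dimension's contribution:
  +A: nom +49.700 → Σnom=49.700; wc +0.350/-0.110 → slack +0.350/-0.110; half-tol=0.230, Σhalf²=0.052900
  +B: nom +4.500 → Σnom=54.200; wc +0.270/-0.180 → slack +0.620/-0.290; half-tol=0.225, Σhalf²=0.103525
  -C: nom -47.600 → Σnom=6.600; wc +0.080/-0.210 → slack +0.700/-0.500; half-tol=0.145, Σhalf²=0.124550
  -D: nom -23.800 → Σnom=-17.200; wc +0.207/-0.490 → slack +0.907/-0.990; half-tol=0.348, Σhalf²=0.246002
  -E: nom -37.220 → Σnom=-54.420; wc +0.250/-0.250 → slack +1.157/-1.240; half-tol=0.250, Σhalf²=0.308502
Nominal = -54.420. Worst-case = [-54.420 - 1.240, -54.420 + 1.157] = [-55.660, -53.263]. RSS = √0.308502 = 0.555.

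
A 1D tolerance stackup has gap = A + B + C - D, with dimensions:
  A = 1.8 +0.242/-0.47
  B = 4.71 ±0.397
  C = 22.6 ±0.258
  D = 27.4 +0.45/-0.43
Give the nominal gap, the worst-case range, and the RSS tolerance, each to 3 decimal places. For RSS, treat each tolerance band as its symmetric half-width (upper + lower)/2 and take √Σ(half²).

nominal=1.710 wc=[0.135,3.037] rss=0.738

Stack each dimension's contribution:
  +A: nom +1.800 → Σnom=1.800; wc +0.242/-0.470 → slack +0.242/-0.470; half-tol=0.356, Σhalf²=0.126736
  +B: nom +4.710 → Σnom=6.510; wc +0.397/-0.397 → slack +0.639/-0.867; half-tol=0.397, Σhalf²=0.284345
  +C: nom +22.600 → Σnom=29.110; wc +0.258/-0.258 → slack +0.897/-1.125; half-tol=0.258, Σhalf²=0.350909
  -D: nom -27.400 → Σnom=1.710; wc +0.430/-0.450 → slack +1.327/-1.575; half-tol=0.440, Σhalf²=0.544509
Nominal = 1.710. Worst-case = [1.710 - 1.575, 1.710 + 1.327] = [0.135, 3.037]. RSS = √0.544509 = 0.738.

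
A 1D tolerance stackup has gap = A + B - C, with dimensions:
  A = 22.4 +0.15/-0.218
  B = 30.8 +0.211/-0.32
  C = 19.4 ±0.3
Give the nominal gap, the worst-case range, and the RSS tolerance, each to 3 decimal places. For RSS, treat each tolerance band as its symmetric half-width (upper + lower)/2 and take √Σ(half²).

Stack each dimension's contribution:
  +A: nom +22.400 → Σnom=22.400; wc +0.150/-0.218 → slack +0.150/-0.218; half-tol=0.184, Σhalf²=0.033856
  +B: nom +30.800 → Σnom=53.200; wc +0.211/-0.320 → slack +0.361/-0.538; half-tol=0.266, Σhalf²=0.104346
  -C: nom -19.400 → Σnom=33.800; wc +0.300/-0.300 → slack +0.661/-0.838; half-tol=0.300, Σhalf²=0.194346
Nominal = 33.800. Worst-case = [33.800 - 0.838, 33.800 + 0.661] = [32.962, 34.461]. RSS = √0.194346 = 0.441.

nominal=33.800 wc=[32.962,34.461] rss=0.441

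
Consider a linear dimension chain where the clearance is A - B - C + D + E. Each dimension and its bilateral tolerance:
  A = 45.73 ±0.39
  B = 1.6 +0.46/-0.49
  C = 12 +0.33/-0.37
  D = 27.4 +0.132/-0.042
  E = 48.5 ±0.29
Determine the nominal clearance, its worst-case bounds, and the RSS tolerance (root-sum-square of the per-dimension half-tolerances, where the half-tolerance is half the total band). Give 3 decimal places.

nominal=108.030 wc=[106.518,109.702] rss=0.769

Stack each dimension's contribution:
  +A: nom +45.730 → Σnom=45.730; wc +0.390/-0.390 → slack +0.390/-0.390; half-tol=0.390, Σhalf²=0.152100
  -B: nom -1.600 → Σnom=44.130; wc +0.490/-0.460 → slack +0.880/-0.850; half-tol=0.475, Σhalf²=0.377725
  -C: nom -12.000 → Σnom=32.130; wc +0.370/-0.330 → slack +1.250/-1.180; half-tol=0.350, Σhalf²=0.500225
  +D: nom +27.400 → Σnom=59.530; wc +0.132/-0.042 → slack +1.382/-1.222; half-tol=0.087, Σhalf²=0.507794
  +E: nom +48.500 → Σnom=108.030; wc +0.290/-0.290 → slack +1.672/-1.512; half-tol=0.290, Σhalf²=0.591894
Nominal = 108.030. Worst-case = [108.030 - 1.512, 108.030 + 1.672] = [106.518, 109.702]. RSS = √0.591894 = 0.769.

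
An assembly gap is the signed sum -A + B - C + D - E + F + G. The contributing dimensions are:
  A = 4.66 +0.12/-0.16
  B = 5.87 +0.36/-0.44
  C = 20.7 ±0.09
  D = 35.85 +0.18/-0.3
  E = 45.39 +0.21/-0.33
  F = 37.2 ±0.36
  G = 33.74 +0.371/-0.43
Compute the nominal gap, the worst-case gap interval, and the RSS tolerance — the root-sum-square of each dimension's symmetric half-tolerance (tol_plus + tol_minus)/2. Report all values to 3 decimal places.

Stack each dimension's contribution:
  -A: nom -4.660 → Σnom=-4.660; wc +0.160/-0.120 → slack +0.160/-0.120; half-tol=0.140, Σhalf²=0.019600
  +B: nom +5.870 → Σnom=1.210; wc +0.360/-0.440 → slack +0.520/-0.560; half-tol=0.400, Σhalf²=0.179600
  -C: nom -20.700 → Σnom=-19.490; wc +0.090/-0.090 → slack +0.610/-0.650; half-tol=0.090, Σhalf²=0.187700
  +D: nom +35.850 → Σnom=16.360; wc +0.180/-0.300 → slack +0.790/-0.950; half-tol=0.240, Σhalf²=0.245300
  -E: nom -45.390 → Σnom=-29.030; wc +0.330/-0.210 → slack +1.120/-1.160; half-tol=0.270, Σhalf²=0.318200
  +F: nom +37.200 → Σnom=8.170; wc +0.360/-0.360 → slack +1.480/-1.520; half-tol=0.360, Σhalf²=0.447800
  +G: nom +33.740 → Σnom=41.910; wc +0.371/-0.430 → slack +1.851/-1.950; half-tol=0.400, Σhalf²=0.608200
Nominal = 41.910. Worst-case = [41.910 - 1.950, 41.910 + 1.851] = [39.960, 43.761]. RSS = √0.608200 = 0.780.

nominal=41.910 wc=[39.960,43.761] rss=0.780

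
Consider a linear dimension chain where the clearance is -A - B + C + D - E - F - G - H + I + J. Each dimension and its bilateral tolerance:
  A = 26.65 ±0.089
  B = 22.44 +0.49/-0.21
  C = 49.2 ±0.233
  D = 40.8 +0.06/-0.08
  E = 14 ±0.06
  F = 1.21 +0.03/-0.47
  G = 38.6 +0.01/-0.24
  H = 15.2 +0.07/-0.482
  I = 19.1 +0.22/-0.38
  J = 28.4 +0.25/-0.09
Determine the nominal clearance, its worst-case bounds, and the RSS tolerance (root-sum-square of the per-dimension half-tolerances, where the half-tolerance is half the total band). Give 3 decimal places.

Stack each dimension's contribution:
  -A: nom -26.650 → Σnom=-26.650; wc +0.089/-0.089 → slack +0.089/-0.089; half-tol=0.089, Σhalf²=0.007921
  -B: nom -22.440 → Σnom=-49.090; wc +0.210/-0.490 → slack +0.299/-0.579; half-tol=0.350, Σhalf²=0.130421
  +C: nom +49.200 → Σnom=0.110; wc +0.233/-0.233 → slack +0.532/-0.812; half-tol=0.233, Σhalf²=0.184710
  +D: nom +40.800 → Σnom=40.910; wc +0.060/-0.080 → slack +0.592/-0.892; half-tol=0.070, Σhalf²=0.189610
  -E: nom -14.000 → Σnom=26.910; wc +0.060/-0.060 → slack +0.652/-0.952; half-tol=0.060, Σhalf²=0.193210
  -F: nom -1.210 → Σnom=25.700; wc +0.470/-0.030 → slack +1.122/-0.982; half-tol=0.250, Σhalf²=0.255710
  -G: nom -38.600 → Σnom=-12.900; wc +0.240/-0.010 → slack +1.362/-0.992; half-tol=0.125, Σhalf²=0.271335
  -H: nom -15.200 → Σnom=-28.100; wc +0.482/-0.070 → slack +1.844/-1.062; half-tol=0.276, Σhalf²=0.347511
  +I: nom +19.100 → Σnom=-9.000; wc +0.220/-0.380 → slack +2.064/-1.442; half-tol=0.300, Σhalf²=0.437511
  +J: nom +28.400 → Σnom=19.400; wc +0.250/-0.090 → slack +2.314/-1.532; half-tol=0.170, Σhalf²=0.466411
Nominal = 19.400. Worst-case = [19.400 - 1.532, 19.400 + 2.314] = [17.868, 21.714]. RSS = √0.466411 = 0.683.

nominal=19.400 wc=[17.868,21.714] rss=0.683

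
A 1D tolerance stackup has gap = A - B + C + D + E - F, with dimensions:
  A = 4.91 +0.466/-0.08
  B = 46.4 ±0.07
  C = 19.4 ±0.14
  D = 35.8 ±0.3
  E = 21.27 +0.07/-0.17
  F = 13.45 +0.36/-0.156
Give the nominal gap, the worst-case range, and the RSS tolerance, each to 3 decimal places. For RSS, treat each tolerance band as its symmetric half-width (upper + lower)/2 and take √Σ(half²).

nominal=21.530 wc=[20.410,22.732] rss=0.520

Stack each dimension's contribution:
  +A: nom +4.910 → Σnom=4.910; wc +0.466/-0.080 → slack +0.466/-0.080; half-tol=0.273, Σhalf²=0.074529
  -B: nom -46.400 → Σnom=-41.490; wc +0.070/-0.070 → slack +0.536/-0.150; half-tol=0.070, Σhalf²=0.079429
  +C: nom +19.400 → Σnom=-22.090; wc +0.140/-0.140 → slack +0.676/-0.290; half-tol=0.140, Σhalf²=0.099029
  +D: nom +35.800 → Σnom=13.710; wc +0.300/-0.300 → slack +0.976/-0.590; half-tol=0.300, Σhalf²=0.189029
  +E: nom +21.270 → Σnom=34.980; wc +0.070/-0.170 → slack +1.046/-0.760; half-tol=0.120, Σhalf²=0.203429
  -F: nom -13.450 → Σnom=21.530; wc +0.156/-0.360 → slack +1.202/-1.120; half-tol=0.258, Σhalf²=0.269993
Nominal = 21.530. Worst-case = [21.530 - 1.120, 21.530 + 1.202] = [20.410, 22.732]. RSS = √0.269993 = 0.520.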